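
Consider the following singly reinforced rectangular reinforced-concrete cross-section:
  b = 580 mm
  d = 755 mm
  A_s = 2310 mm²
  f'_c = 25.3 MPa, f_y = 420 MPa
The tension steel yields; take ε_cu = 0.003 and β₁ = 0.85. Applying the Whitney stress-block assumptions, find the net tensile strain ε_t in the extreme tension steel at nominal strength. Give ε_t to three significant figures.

a = A_s f_y/(0.85 f'_c b) = 77.78 mm.
β₁ = 0.85, so c = a/β₁ = 77.78/0.85 = 91.51 mm.
From the linear strain diagram with ε_cu = 0.003: ε_t = 0.003 (d − c)/c = 0.003 × (755 − 91.51)/91.51 = 0.0218.
Since ε_t ≥ 0.005, the section is tension-controlled.

ε_t ≈ 0.0218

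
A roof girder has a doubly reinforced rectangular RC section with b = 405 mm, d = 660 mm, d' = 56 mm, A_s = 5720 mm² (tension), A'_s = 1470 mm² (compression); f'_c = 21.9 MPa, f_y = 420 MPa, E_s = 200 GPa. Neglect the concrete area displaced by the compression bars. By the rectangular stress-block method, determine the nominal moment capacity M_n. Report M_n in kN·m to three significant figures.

Assume both tension and compression steel yield.
Net tension couple steel: A_s − A'_s = 4250 mm².
a = (A_s − A'_s) f_y / (0.85 f'_c b) = 1785000/(0.85 × 21.9 × 405) = 236.77 mm.
c = a/β₁ = 236.77/0.85 = 278.55 mm; ε'_s = 0.003(c − d')/c = 0.0024 ≥ f_y/E_s = 0.0021, so compression steel does yield.
M_n = (A_s − A'_s) f_y (d − a/2) + A'_s f_y (d − d') = [1785000 × (660 − 118.385) + 617400 × (660 − 56)] × 10⁻⁶ = 966.78 + 372.91 = 1339.69 kN·m.

M_n ≈ 1340 kN·m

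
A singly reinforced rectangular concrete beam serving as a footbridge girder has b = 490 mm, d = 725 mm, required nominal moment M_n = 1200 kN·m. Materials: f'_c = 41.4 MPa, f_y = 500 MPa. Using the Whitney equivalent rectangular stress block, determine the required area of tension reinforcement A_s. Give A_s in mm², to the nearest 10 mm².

A_s ≈ 3560 mm²

With M_n = 0.85 f'_c a b (d − a/2), solve the quadratic for a:
a = d − √(d² − 2M_n/(0.85 f'_c b)) = 725 − √(725² − 2 × 1200×10⁶/(0.85 × 41.4 × 490)) = 103.36 mm.
A_s = 0.85 f'_c a b / f_y = 0.85 × 41.4 × 103.36 × 490 / 500 = 3564.5 mm².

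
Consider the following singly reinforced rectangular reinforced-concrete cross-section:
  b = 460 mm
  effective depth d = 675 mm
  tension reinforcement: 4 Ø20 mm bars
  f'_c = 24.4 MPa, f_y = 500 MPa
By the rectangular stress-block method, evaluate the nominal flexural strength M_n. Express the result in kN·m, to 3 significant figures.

A_s = 4 × 314 = 1256 mm².
T = A_s f_y = 1256 × 500 = 628000 N = 628 kN.
From C = T: a = T/(0.85 f'_c b) = 628000/(0.85 × 24.4 × 460) = 65.83 mm.
M_n = T(d − a/2) = 628 kN × (675 − 32.915) mm = 403.23 kN·m.

M_n ≈ 403 kN·m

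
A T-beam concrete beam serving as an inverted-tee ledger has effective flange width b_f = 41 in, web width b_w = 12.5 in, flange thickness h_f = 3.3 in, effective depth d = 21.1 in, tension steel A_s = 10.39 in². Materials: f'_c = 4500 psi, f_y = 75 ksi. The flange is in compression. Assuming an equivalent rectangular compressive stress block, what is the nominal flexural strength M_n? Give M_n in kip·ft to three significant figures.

Tension: T = A_s f_y = 10.39 × 75 = 779.25 kips.
Try a within the flange: a = T/(0.85 f'_c b_f) = 779.25/(0.85 × 4.5 × 41) = 4.969 in.
a = 4.969 > h_f = 3.3 in: the block extends into the web. Split into flange-overhang and web parts.
C_f = 0.85 f'_c (b_f − b_w) h_f = 0.85 × 4.5 × (41 − 12.5) × 3.3 = 359.7 kips.
Remaining web compression depth: a_w = (T − C_f)/(0.85 f'_c b_w) = (779.25 − 359.7)/(0.85 × 4.5 × 12.5) = 8.775 in.
M_n = C_f(d − h_f/2) + (T − C_f)(d − a_w/2) = 359.7 × (21.1 − 1.65) + 419.55 × (21.1 − 4.3875) = 6996.2 + 7011.7 = 14007.9 kip·in.
M_n = 14007.9/12 = 1167.33 kip·ft.

M_n ≈ 1170 kip·ft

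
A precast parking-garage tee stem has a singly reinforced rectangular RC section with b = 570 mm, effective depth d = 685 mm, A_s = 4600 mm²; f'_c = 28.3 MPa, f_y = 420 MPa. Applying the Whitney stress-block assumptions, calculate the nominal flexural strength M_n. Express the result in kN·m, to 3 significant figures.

M_n ≈ 1190 kN·m

T = A_s f_y = 4600 × 420 = 1932000 N = 1932 kN.
From C = T: a = T/(0.85 f'_c b) = 1932000/(0.85 × 28.3 × 570) = 140.91 mm.
M_n = T(d − a/2) = 1932 kN × (685 − 70.455) mm = 1187.30 kN·m.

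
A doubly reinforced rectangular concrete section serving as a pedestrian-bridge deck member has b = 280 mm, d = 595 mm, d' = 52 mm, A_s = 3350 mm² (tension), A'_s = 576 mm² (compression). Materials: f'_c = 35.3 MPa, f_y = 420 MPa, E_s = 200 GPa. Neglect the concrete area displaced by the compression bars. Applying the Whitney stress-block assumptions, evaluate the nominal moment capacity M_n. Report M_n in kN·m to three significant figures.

M_n ≈ 744 kN·m

Assume both tension and compression steel yield.
Net tension couple steel: A_s − A'_s = 2774 mm².
a = (A_s − A'_s) f_y / (0.85 f'_c b) = 1165080/(0.85 × 35.3 × 280) = 138.68 mm.
c = a/β₁ = 138.68/0.798 = 173.78 mm; ε'_s = 0.003(c − d')/c = 0.0021 ≥ f_y/E_s = 0.0021, so compression steel does yield.
M_n = (A_s − A'_s) f_y (d − a/2) + A'_s f_y (d − d') = [1165080 × (595 − 69.34) + 241920 × (595 − 52)] × 10⁻⁶ = 612.44 + 131.36 = 743.80 kN·m.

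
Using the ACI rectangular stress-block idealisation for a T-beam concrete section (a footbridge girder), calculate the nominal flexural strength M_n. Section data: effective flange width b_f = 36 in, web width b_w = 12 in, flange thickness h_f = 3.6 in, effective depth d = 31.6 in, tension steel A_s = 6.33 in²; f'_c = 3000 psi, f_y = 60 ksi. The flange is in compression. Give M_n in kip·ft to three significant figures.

Tension: T = A_s f_y = 6.33 × 60 = 379.8 kips.
Try a within the flange: a = T/(0.85 f'_c b_f) = 379.8/(0.85 × 3 × 36) = 4.137 in.
a = 4.137 > h_f = 3.6 in: the block extends into the web. Split into flange-overhang and web parts.
C_f = 0.85 f'_c (b_f − b_w) h_f = 0.85 × 3 × (36 − 12) × 3.6 = 220.3 kips.
Remaining web compression depth: a_w = (T − C_f)/(0.85 f'_c b_w) = (379.8 − 220.3)/(0.85 × 3 × 12) = 5.212 in.
M_n = C_f(d − h_f/2) + (T − C_f)(d − a_w/2) = 220.3 × (31.6 − 1.8) + 159.5 × (31.6 − 2.606) = 6564.9 + 4624.5 = 11189.4 kip·in.
M_n = 11189.4/12 = 932.45 kip·ft.

M_n ≈ 932 kip·ft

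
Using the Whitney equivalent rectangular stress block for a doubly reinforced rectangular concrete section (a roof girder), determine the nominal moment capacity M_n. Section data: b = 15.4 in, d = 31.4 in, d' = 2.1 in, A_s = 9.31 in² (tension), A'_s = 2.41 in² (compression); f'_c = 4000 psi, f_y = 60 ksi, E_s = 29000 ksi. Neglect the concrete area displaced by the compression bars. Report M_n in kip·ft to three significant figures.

Assume both steels yield.
a = (A_s − A'_s) f_y/(0.85 f'_c b) = (9.31 − 2.41) × 60/(0.85 × 4 × 15.4) = 7.907 in.
c = a/β₁ = 7.907/0.85 = 9.302 in; ε'_s = 0.003(c − d')/c = 0.0023 ≥ ε_y = 0.0021, so the compression steel yields.
M_n = (A_s − A'_s) f_y (d − a/2) + A'_s f_y (d − d') = 414 × (31.4 − 3.9535) + 144.6 × (31.4 − 2.1) = 11362.9 + 4236.8 = 15599.7 kip·in = 15599.7/12 = 1299.98 kip·ft.

M_n ≈ 1300 kip·ft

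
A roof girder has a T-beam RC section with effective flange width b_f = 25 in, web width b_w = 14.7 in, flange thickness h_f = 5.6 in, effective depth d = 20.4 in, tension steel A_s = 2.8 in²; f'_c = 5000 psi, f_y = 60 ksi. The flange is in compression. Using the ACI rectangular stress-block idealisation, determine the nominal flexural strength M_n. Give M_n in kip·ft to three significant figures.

Tension: T = A_s f_y = 2.8 × 60 = 168 kips.
Try a within the flange: a = T/(0.85 f'_c b_f) = 168/(0.85 × 5 × 25) = 1.581 in.
Since a = 1.581 ≤ h_f = 5.6 in, the stress block lies entirely in the flange; analyse as a rectangular beam of width b_f.
M_n = T(d − a/2) = 168 × (20.4 − 0.7905) = 3294.4 kip·in.
M_n = 3294.4/12 = 274.53 kip·ft.

M_n ≈ 275 kip·ft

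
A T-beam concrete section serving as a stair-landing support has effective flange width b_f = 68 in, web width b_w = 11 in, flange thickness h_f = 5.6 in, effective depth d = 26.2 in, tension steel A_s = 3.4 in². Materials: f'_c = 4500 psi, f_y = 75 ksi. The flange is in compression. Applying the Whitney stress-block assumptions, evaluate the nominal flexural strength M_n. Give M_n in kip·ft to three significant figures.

Tension: T = A_s f_y = 3.4 × 75 = 255 kips.
Try a within the flange: a = T/(0.85 f'_c b_f) = 255/(0.85 × 4.5 × 68) = 0.980 in.
Since a = 0.980 ≤ h_f = 5.6 in, the stress block lies entirely in the flange; analyse as a rectangular beam of width b_f.
M_n = T(d − a/2) = 255 × (26.2 − 0.49) = 6556.1 kip·in.
M_n = 6556.1/12 = 546.34 kip·ft.

M_n ≈ 546 kip·ft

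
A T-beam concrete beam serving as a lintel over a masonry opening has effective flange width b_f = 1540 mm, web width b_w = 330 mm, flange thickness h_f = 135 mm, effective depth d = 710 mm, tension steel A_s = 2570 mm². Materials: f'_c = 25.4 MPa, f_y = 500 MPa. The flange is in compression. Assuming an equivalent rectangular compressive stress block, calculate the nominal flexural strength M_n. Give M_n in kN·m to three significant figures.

M_n ≈ 888 kN·m

Tension: T = A_s f_y = 2570 × 500 = 1285000 N.
Try a within the flange: a = T/(0.85 f'_c b_f) = 1285000/(0.85 × 25.4 × 1540) = 38.65 mm.
Since a = 38.65 ≤ h_f = 135 mm, the stress block lies entirely in the flange; analyse as a rectangular beam of width b_f.
M_n = T(d − a/2) = 1285000 × (710 − 19.325) = 887.52 × 10⁶ N·mm.
M_n = 887.52 kN·m.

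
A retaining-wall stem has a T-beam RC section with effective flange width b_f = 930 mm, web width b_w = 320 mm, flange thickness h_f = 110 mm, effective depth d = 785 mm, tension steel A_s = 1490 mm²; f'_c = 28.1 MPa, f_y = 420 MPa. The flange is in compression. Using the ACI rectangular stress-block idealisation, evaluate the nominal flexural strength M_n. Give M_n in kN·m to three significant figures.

M_n ≈ 482 kN·m

Tension: T = A_s f_y = 1490 × 420 = 625800 N.
Try a within the flange: a = T/(0.85 f'_c b_f) = 625800/(0.85 × 28.1 × 930) = 28.17 mm.
Since a = 28.17 ≤ h_f = 110 mm, the stress block lies entirely in the flange; analyse as a rectangular beam of width b_f.
M_n = T(d − a/2) = 625800 × (785 − 14.085) = 482.44 × 10⁶ N·mm.
M_n = 482.44 kN·m.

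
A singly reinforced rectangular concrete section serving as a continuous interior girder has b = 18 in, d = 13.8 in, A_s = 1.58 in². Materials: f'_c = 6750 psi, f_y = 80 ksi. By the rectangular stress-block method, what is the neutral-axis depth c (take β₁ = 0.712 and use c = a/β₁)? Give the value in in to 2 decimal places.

c ≈ 1.72 in

T = A_s f_y = 1.58 × 80 = 126.4 kips.
a = T/(0.85 f'_c b) = 126.4/(0.85 × 6.75 × 18) = 1.2239 in.
With β₁ = 0.712, c = a/β₁ = 1.2239/0.712 = 1.72 in.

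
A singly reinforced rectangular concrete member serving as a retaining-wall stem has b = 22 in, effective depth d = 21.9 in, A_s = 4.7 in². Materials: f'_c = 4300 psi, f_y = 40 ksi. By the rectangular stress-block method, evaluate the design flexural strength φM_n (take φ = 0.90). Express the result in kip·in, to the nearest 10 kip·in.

φM_n ≈ 3510 kip·in

T = A_s f_y = 4.7 × 40 = 188 kips.
a = T/(0.85 f'_c b) = 188/(0.85 × 4.3 × 22) = 2.338 in.
M_n = T(d − a/2) = 188 × (21.9 − 1.169) = 3897.4 kip·in.
φM_n = 0.90 × 3897.4 = 3507.7 kip·in.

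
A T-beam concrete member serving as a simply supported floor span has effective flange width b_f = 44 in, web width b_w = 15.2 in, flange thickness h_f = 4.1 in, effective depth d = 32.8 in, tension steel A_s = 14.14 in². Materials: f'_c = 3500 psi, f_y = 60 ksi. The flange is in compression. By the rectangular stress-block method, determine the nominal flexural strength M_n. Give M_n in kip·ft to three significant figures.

Tension: T = A_s f_y = 14.14 × 60 = 848.4 kips.
Try a within the flange: a = T/(0.85 f'_c b_f) = 848.4/(0.85 × 3.5 × 44) = 6.481 in.
a = 6.481 > h_f = 4.1 in: the block extends into the web. Split into flange-overhang and web parts.
C_f = 0.85 f'_c (b_f − b_w) h_f = 0.85 × 3.5 × (44 − 15.2) × 4.1 = 351.3 kips.
Remaining web compression depth: a_w = (T − C_f)/(0.85 f'_c b_w) = (848.4 − 351.3)/(0.85 × 3.5 × 15.2) = 10.993 in.
M_n = C_f(d − h_f/2) + (T − C_f)(d − a_w/2) = 351.3 × (32.8 − 2.05) + 497.1 × (32.8 − 5.4965) = 10802.5 + 13572.6 = 24375.1 kip·in.
M_n = 24375.1/12 = 2031.26 kip·ft.

M_n ≈ 2030 kip·ft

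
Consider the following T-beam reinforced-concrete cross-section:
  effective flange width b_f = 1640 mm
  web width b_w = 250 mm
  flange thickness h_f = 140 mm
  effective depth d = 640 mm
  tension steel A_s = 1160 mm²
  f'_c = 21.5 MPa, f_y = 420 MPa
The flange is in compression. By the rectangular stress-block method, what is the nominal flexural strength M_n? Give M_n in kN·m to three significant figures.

Tension: T = A_s f_y = 1160 × 420 = 487200 N.
Try a within the flange: a = T/(0.85 f'_c b_f) = 487200/(0.85 × 21.5 × 1640) = 16.26 mm.
Since a = 16.26 ≤ h_f = 140 mm, the stress block lies entirely in the flange; analyse as a rectangular beam of width b_f.
M_n = T(d − a/2) = 487200 × (640 − 8.13) = 307.85 × 10⁶ N·mm.
M_n = 307.85 kN·m.

M_n ≈ 308 kN·m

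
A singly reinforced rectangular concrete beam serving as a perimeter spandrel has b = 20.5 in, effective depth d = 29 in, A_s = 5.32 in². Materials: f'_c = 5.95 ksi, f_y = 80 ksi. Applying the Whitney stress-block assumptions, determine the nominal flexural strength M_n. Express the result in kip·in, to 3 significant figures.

M_n ≈ 11500 kip·in

T = A_s f_y = 5.32 × 80 = 425.6 kips.
a = T/(0.85 f'_c b) = 425.6/(0.85 × 5.95 × 20.5) = 4.105 in.
M_n = T(d − a/2) = 425.6 × (29 − 2.0525) = 11468.9 kip·in.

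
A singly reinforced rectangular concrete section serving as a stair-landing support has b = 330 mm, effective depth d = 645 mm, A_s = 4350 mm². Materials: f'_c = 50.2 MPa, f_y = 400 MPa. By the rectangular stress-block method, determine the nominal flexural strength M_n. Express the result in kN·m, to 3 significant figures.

T = A_s f_y = 4350 × 400 = 1740000 N = 1740 kN.
From C = T: a = T/(0.85 f'_c b) = 1740000/(0.85 × 50.2 × 330) = 123.57 mm.
M_n = T(d − a/2) = 1740 kN × (645 − 61.785) mm = 1014.79 kN·m.

M_n ≈ 1010 kN·m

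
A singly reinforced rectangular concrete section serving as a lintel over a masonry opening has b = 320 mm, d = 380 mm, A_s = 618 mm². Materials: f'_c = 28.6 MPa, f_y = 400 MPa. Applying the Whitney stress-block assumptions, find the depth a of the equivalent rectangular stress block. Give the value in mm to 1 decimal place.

a ≈ 31.8 mm

T = A_s f_y = 618 × 400 = 247200 N = 247.2 kN.
Setting C = 0.85 f'_c a b equal to T: a = 247200/(0.85 × 28.6 × 320) = 31.8 mm.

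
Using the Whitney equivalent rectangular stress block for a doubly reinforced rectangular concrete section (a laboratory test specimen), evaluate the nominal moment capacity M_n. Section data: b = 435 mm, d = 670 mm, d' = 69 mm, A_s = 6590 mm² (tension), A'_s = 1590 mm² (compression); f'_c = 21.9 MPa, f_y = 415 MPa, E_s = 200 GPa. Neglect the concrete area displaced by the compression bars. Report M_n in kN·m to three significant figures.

M_n ≈ 1520 kN·m

Assume both tension and compression steel yield.
Net tension couple steel: A_s − A'_s = 5000 mm².
a = (A_s − A'_s) f_y / (0.85 f'_c b) = 2075000/(0.85 × 21.9 × 435) = 256.25 mm.
c = a/β₁ = 256.25/0.85 = 301.47 mm; ε'_s = 0.003(c − d')/c = 0.0023 ≥ f_y/E_s = 0.0021, so compression steel does yield.
M_n = (A_s − A'_s) f_y (d − a/2) + A'_s f_y (d − d') = [2075000 × (670 − 128.125) + 659850 × (670 − 69)] × 10⁻⁶ = 1124.39 + 396.57 = 1520.96 kN·m.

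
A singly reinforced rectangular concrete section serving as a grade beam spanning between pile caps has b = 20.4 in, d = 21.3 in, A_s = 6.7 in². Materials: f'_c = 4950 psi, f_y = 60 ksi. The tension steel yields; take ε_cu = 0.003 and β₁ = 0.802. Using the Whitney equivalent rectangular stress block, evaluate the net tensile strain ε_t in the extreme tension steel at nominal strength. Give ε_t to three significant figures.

ε_t ≈ 0.00794

a = A_s f_y/(0.85 f'_c b) = 4.684 in.
β₁ = 0.802, so c = a/β₁ = 4.684/0.802 = 5.840 in.
From the linear strain diagram with ε_cu = 0.003: ε_t = 0.003 (d − c)/c = 0.003 × (21.3 − 5.840)/5.840 = 0.00794.
Since ε_t ≥ 0.005, the section is tension-controlled.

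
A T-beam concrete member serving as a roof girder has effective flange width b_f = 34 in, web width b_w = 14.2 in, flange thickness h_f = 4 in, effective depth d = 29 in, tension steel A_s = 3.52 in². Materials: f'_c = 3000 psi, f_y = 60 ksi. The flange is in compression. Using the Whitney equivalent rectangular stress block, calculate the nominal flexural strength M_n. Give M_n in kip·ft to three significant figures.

Tension: T = A_s f_y = 3.52 × 60 = 211.2 kips.
Try a within the flange: a = T/(0.85 f'_c b_f) = 211.2/(0.85 × 3 × 34) = 2.436 in.
Since a = 2.436 ≤ h_f = 4 in, the stress block lies entirely in the flange; analyse as a rectangular beam of width b_f.
M_n = T(d − a/2) = 211.2 × (29 − 1.218) = 5867.6 kip·in.
M_n = 5867.6/12 = 488.97 kip·ft.

M_n ≈ 489 kip·ft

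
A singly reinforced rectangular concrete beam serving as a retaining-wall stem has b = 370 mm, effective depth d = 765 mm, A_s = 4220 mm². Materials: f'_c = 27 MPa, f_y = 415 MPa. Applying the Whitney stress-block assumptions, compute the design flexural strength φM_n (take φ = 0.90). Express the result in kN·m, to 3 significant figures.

φM_n ≈ 1040 kN·m

T = A_s f_y = 4220 × 415 = 1751300 N = 1751.3 kN.
From C = T: a = T/(0.85 f'_c b) = 1751300/(0.85 × 27 × 370) = 206.24 mm.
M_n = T(d − a/2) = 1751.3 kN × (765 − 103.12) mm = 1159.15 kN·m.
φM_n = 0.90 × 1159.15 = 1043.24 kN·m.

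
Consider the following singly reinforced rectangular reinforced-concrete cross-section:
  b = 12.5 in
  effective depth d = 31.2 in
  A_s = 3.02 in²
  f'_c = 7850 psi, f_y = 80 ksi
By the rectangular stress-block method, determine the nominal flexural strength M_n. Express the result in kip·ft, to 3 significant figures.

T = A_s f_y = 3.02 × 80 = 241.6 kips.
a = T/(0.85 f'_c b) = 241.6/(0.85 × 7.85 × 12.5) = 2.897 in.
M_n = T(d − a/2) = 241.6 × (31.2 − 1.4485) = 7188.0 kip·in = 7188.0/12 = 599.00 kip·ft.

M_n ≈ 599 kip·ft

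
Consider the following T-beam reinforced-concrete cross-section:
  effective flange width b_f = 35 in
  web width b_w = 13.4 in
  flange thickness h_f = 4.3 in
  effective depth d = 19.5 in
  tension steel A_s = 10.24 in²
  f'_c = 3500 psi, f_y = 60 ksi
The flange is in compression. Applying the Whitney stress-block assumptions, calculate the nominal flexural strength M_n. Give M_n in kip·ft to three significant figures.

Tension: T = A_s f_y = 10.24 × 60 = 614.4 kips.
Try a within the flange: a = T/(0.85 f'_c b_f) = 614.4/(0.85 × 3.5 × 35) = 5.901 in.
a = 5.901 > h_f = 4.3 in: the block extends into the web. Split into flange-overhang and web parts.
C_f = 0.85 f'_c (b_f − b_w) h_f = 0.85 × 3.5 × (35 − 13.4) × 4.3 = 276.3 kips.
Remaining web compression depth: a_w = (T − C_f)/(0.85 f'_c b_w) = (614.4 − 276.3)/(0.85 × 3.5 × 13.4) = 8.481 in.
M_n = C_f(d − h_f/2) + (T − C_f)(d − a_w/2) = 276.3 × (19.5 − 2.15) + 338.1 × (19.5 − 4.2405) = 4793.8 + 5159.2 = 9953.0 kip·in.
M_n = 9953.0/12 = 829.42 kip·ft.

M_n ≈ 829 kip·ft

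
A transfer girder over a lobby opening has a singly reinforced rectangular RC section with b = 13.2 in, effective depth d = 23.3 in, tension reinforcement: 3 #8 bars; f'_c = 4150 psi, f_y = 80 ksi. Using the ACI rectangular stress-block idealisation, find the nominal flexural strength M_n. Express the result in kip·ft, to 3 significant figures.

M_n ≈ 336 kip·ft

A_s = 3 × 0.79 = 2.37 in².
T = A_s f_y = 2.37 × 80 = 189.6 kips.
a = T/(0.85 f'_c b) = 189.6/(0.85 × 4.15 × 13.2) = 4.072 in.
M_n = T(d − a/2) = 189.6 × (23.3 − 2.036) = 4031.7 kip·in = 4031.7/12 = 335.98 kip·ft.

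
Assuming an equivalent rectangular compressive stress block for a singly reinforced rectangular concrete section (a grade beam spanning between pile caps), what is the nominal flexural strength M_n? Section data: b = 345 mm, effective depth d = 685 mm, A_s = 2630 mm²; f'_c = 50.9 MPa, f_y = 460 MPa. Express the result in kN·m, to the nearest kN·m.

T = A_s f_y = 2630 × 460 = 1209800 N = 1209.8 kN.
From C = T: a = T/(0.85 f'_c b) = 1209800/(0.85 × 50.9 × 345) = 81.05 mm.
M_n = T(d − a/2) = 1209.8 kN × (685 − 40.525) mm = 779.69 kN·m.

M_n ≈ 780 kN·m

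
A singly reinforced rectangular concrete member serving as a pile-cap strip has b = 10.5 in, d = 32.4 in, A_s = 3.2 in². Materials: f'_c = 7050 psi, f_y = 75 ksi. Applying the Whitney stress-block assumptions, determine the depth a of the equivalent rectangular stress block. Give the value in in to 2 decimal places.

T = A_s f_y = 3.2 × 75 = 240 kips.
a = T/(0.85 f'_c b) = 240/(0.85 × 7.05 × 10.5) = 3.81 in.

a ≈ 3.81 in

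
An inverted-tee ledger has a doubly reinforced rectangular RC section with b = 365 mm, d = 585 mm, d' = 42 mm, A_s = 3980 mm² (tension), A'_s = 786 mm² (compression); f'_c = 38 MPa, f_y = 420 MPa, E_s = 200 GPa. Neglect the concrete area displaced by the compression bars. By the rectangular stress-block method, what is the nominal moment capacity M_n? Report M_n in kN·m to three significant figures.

Assume both tension and compression steel yield.
Net tension couple steel: A_s − A'_s = 3194 mm².
a = (A_s − A'_s) f_y / (0.85 f'_c b) = 1341480/(0.85 × 38 × 365) = 113.79 mm.
c = a/β₁ = 113.79/0.779 = 146.07 mm; ε'_s = 0.003(c − d')/c = 0.0021 ≥ f_y/E_s = 0.0021, so compression steel does yield.
M_n = (A_s − A'_s) f_y (d − a/2) + A'_s f_y (d − d') = [1341480 × (585 − 56.895) + 330120 × (585 − 42)] × 10⁻⁶ = 708.44 + 179.26 = 887.70 kN·m.

M_n ≈ 888 kN·m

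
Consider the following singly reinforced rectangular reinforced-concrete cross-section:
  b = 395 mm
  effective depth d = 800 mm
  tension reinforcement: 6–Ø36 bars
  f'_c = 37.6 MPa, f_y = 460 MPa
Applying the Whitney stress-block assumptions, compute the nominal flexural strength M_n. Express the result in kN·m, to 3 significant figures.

M_n ≈ 1940 kN·m

A_s = 6 × 1018 = 6108 mm².
T = A_s f_y = 6108 × 460 = 2809680 N = 2809.68 kN.
From C = T: a = T/(0.85 f'_c b) = 2809680/(0.85 × 37.6 × 395) = 222.56 mm.
M_n = T(d − a/2) = 2809.68 kN × (800 − 111.28) mm = 1935.08 kN·m.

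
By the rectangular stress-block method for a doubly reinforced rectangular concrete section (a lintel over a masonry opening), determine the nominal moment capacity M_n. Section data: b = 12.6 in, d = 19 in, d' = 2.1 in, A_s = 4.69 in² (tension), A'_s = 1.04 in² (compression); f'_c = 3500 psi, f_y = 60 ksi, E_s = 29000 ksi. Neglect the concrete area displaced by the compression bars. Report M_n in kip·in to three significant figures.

Assume both steels yield.
a = (A_s − A'_s) f_y/(0.85 f'_c b) = (4.69 − 1.04) × 60/(0.85 × 3.5 × 12.6) = 5.842 in.
c = a/β₁ = 5.842/0.85 = 6.873 in; ε'_s = 0.003(c − d')/c = 0.0021 ≥ ε_y = 0.0021, so the compression steel yields.
M_n = (A_s − A'_s) f_y (d − a/2) + A'_s f_y (d − d') = 219 × (19 − 2.921) + 62.4 × (19 − 2.1) = 3521.3 + 1054.6 = 4575.9 kip·in.

M_n ≈ 4580 kip·in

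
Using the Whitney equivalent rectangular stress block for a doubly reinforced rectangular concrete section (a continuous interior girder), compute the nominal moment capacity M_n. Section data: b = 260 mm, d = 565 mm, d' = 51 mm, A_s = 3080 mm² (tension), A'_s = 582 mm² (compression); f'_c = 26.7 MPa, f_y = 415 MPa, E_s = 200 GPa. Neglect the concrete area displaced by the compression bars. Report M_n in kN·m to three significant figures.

M_n ≈ 619 kN·m

Assume both tension and compression steel yield.
Net tension couple steel: A_s − A'_s = 2498 mm².
a = (A_s − A'_s) f_y / (0.85 f'_c b) = 1036670/(0.85 × 26.7 × 260) = 175.69 mm.
c = a/β₁ = 175.69/0.85 = 206.69 mm; ε'_s = 0.003(c − d')/c = 0.0023 ≥ f_y/E_s = 0.0021, so compression steel does yield.
M_n = (A_s − A'_s) f_y (d − a/2) + A'_s f_y (d − d') = [1036670 × (565 − 87.845) + 241530 × (565 − 51)] × 10⁻⁶ = 494.65 + 124.15 = 618.80 kN·m.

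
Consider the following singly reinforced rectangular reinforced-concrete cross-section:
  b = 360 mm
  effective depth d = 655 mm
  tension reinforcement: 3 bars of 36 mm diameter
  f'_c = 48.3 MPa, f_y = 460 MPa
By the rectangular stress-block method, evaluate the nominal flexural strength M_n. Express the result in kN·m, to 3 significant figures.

A_s = 3 × 1018 = 3054 mm².
T = A_s f_y = 3054 × 460 = 1404840 N = 1404.84 kN.
From C = T: a = T/(0.85 f'_c b) = 1404840/(0.85 × 48.3 × 360) = 95.05 mm.
M_n = T(d − a/2) = 1404.84 kN × (655 − 47.525) mm = 853.41 kN·m.

M_n ≈ 853 kN·m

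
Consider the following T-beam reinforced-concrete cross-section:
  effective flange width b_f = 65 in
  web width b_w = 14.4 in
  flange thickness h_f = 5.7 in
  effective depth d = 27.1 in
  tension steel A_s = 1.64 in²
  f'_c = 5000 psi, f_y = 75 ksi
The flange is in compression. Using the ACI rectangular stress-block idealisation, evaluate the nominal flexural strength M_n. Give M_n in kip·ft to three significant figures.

Tension: T = A_s f_y = 1.64 × 75 = 123 kips.
Try a within the flange: a = T/(0.85 f'_c b_f) = 123/(0.85 × 5 × 65) = 0.445 in.
Since a = 0.445 ≤ h_f = 5.7 in, the stress block lies entirely in the flange; analyse as a rectangular beam of width b_f.
M_n = T(d − a/2) = 123 × (27.1 − 0.2225) = 3305.9 kip·in.
M_n = 3305.9/12 = 275.49 kip·ft.

M_n ≈ 275 kip·ft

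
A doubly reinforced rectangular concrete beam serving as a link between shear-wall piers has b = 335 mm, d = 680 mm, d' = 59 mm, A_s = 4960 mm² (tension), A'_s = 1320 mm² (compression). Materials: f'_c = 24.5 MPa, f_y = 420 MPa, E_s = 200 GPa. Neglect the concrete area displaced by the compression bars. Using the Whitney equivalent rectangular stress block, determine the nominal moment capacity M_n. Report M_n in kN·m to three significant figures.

M_n ≈ 1220 kN·m

Assume both tension and compression steel yield.
Net tension couple steel: A_s − A'_s = 3640 mm².
a = (A_s − A'_s) f_y / (0.85 f'_c b) = 1528800/(0.85 × 24.5 × 335) = 219.14 mm.
c = a/β₁ = 219.14/0.85 = 257.81 mm; ε'_s = 0.003(c − d')/c = 0.0023 ≥ f_y/E_s = 0.0021, so compression steel does yield.
M_n = (A_s − A'_s) f_y (d − a/2) + A'_s f_y (d − d') = [1528800 × (680 − 109.57) + 554400 × (680 − 59)] × 10⁻⁶ = 872.07 + 344.28 = 1216.35 kN·m.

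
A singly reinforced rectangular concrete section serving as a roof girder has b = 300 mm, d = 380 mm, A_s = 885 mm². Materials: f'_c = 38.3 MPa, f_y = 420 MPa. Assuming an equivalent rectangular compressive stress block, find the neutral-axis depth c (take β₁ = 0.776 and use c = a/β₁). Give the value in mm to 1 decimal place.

T = A_s f_y = 885 × 420 = 371700 N = 371.7 kN.
Setting C = 0.85 f'_c a b equal to T: a = 371700/(0.85 × 38.3 × 300) = 38.059 mm.
With β₁ = 0.776, c = a/β₁ = 38.059/0.776 = 49.0 mm.

c ≈ 49.0 mm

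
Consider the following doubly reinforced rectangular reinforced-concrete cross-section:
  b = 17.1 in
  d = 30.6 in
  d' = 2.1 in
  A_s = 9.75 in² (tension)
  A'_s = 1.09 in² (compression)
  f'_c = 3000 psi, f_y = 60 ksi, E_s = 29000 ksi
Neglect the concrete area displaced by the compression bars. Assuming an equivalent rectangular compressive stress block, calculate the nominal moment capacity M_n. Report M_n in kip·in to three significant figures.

M_n ≈ 14700 kip·in

Assume both steels yield.
a = (A_s − A'_s) f_y/(0.85 f'_c b) = (9.75 − 1.09) × 60/(0.85 × 3 × 17.1) = 11.916 in.
c = a/β₁ = 11.916/0.85 = 14.019 in; ε'_s = 0.003(c − d')/c = 0.0026 ≥ ε_y = 0.0021, so the compression steel yields.
M_n = (A_s − A'_s) f_y (d − a/2) + A'_s f_y (d − d') = 519.6 × (30.6 − 5.958) + 65.4 × (30.6 − 2.1) = 12804.0 + 1863.9 = 14667.9 kip·in.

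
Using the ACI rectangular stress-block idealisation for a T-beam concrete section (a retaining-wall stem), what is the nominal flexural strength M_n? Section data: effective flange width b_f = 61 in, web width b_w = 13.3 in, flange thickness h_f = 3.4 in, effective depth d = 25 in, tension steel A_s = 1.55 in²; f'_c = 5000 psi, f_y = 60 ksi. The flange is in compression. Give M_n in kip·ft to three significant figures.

M_n ≈ 192 kip·ft

Tension: T = A_s f_y = 1.55 × 60 = 93 kips.
Try a within the flange: a = T/(0.85 f'_c b_f) = 93/(0.85 × 5 × 61) = 0.359 in.
Since a = 0.359 ≤ h_f = 3.4 in, the stress block lies entirely in the flange; analyse as a rectangular beam of width b_f.
M_n = T(d − a/2) = 93 × (25 − 0.1795) = 2308.3 kip·in.
M_n = 2308.3/12 = 192.36 kip·ft.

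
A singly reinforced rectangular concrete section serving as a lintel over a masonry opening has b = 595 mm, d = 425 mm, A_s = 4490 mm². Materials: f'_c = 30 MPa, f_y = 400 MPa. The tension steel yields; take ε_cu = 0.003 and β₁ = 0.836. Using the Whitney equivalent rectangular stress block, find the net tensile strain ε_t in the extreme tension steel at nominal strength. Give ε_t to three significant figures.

a = A_s f_y/(0.85 f'_c b) = 118.37 mm.
β₁ = 0.836, so c = a/β₁ = 118.37/0.836 = 141.59 mm.
From the linear strain diagram with ε_cu = 0.003: ε_t = 0.003 (d − c)/c = 0.003 × (425 − 141.59)/141.59 = 0.00600.
Since ε_t ≥ 0.005, the section is tension-controlled.

ε_t ≈ 0.00600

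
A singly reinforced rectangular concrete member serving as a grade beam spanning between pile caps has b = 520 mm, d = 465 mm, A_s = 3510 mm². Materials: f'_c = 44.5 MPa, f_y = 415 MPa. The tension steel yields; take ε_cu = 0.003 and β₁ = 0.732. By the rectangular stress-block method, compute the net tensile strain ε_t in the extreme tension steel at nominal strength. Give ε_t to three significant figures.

a = A_s f_y/(0.85 f'_c b) = 74.06 mm.
β₁ = 0.732, so c = a/β₁ = 74.06/0.732 = 101.17 mm.
From the linear strain diagram with ε_cu = 0.003: ε_t = 0.003 (d − c)/c = 0.003 × (465 − 101.17)/101.17 = 0.0108.
Since ε_t ≥ 0.005, the section is tension-controlled.

ε_t ≈ 0.0108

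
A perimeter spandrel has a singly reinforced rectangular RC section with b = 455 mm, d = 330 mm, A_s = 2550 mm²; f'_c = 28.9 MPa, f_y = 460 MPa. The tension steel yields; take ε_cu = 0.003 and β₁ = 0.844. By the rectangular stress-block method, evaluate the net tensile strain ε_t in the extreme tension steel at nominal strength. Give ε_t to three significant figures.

ε_t ≈ 0.00496

a = A_s f_y/(0.85 f'_c b) = 104.95 mm.
β₁ = 0.844, so c = a/β₁ = 104.95/0.844 = 124.35 mm.
From the linear strain diagram with ε_cu = 0.003: ε_t = 0.003 (d − c)/c = 0.003 × (330 − 124.35)/124.35 = 0.00496.
ε_t is between 0.004 and 0.005 — transition zone.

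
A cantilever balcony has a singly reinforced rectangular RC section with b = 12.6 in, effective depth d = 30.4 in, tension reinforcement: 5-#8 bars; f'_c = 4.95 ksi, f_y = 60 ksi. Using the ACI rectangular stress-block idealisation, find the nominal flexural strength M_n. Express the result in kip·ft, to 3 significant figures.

A_s = 5 × 0.79 = 3.95 in².
T = A_s f_y = 3.95 × 60 = 237 kips.
a = T/(0.85 f'_c b) = 237/(0.85 × 4.95 × 12.6) = 4.470 in.
M_n = T(d − a/2) = 237 × (30.4 − 2.235) = 6675.1 kip·in = 6675.1/12 = 556.26 kip·ft.

M_n ≈ 556 kip·ft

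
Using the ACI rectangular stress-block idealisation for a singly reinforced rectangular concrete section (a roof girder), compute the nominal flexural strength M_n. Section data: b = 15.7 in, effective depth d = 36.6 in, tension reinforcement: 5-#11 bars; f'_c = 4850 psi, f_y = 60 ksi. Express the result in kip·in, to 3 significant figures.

A_s = 5 × 1.56 = 7.8 in².
T = A_s f_y = 7.8 × 60 = 468 kips.
a = T/(0.85 f'_c b) = 468/(0.85 × 4.85 × 15.7) = 7.231 in.
M_n = T(d − a/2) = 468 × (36.6 − 3.6155) = 15436.7 kip·in.

M_n ≈ 15400 kip·in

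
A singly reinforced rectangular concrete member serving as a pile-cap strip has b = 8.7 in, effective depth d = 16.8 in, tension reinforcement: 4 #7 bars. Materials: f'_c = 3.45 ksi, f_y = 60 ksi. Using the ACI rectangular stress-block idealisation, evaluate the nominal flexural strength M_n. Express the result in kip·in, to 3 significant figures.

A_s = 4 × 0.6 = 2.4 in².
T = A_s f_y = 2.4 × 60 = 144 kips.
a = T/(0.85 f'_c b) = 144/(0.85 × 3.45 × 8.7) = 5.644 in.
M_n = T(d − a/2) = 144 × (16.8 − 2.822) = 2012.8 kip·in.

M_n ≈ 2010 kip·in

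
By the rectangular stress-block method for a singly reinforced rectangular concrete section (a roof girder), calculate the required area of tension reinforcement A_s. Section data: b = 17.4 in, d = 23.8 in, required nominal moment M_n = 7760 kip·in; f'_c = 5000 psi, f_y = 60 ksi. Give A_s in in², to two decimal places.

A_s ≈ 6.06 in²

From M_n = 0.85 f'_c a b (d − a/2):
a = d − √(d² − 2M_n/(0.85 f'_c b)) = 23.8 − √(23.8² − 2 × 7760/(0.85 × 5 × 17.4)) = 4.917 in.
A_s = 0.85 f'_c a b / f_y = 0.85 × 5 × 4.917 × 17.4 / 60 = 6.060 in².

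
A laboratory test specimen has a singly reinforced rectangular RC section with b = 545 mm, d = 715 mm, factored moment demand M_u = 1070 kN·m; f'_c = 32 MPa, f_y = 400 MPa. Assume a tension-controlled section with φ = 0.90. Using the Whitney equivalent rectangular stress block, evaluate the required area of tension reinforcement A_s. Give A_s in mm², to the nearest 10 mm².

A_s ≈ 4550 mm²

M_n = M_u/φ = 1070/0.90 = 1188.89 kN·m.
With M_n = 0.85 f'_c a b (d − a/2), solve the quadratic for a:
a = d − √(d² − 2M_n/(0.85 f'_c b)) = 715 − √(715² − 2 × 1188.89×10⁶/(0.85 × 32 × 545)) = 122.70 mm.
A_s = 0.85 f'_c a b / f_y = 0.85 × 32 × 122.70 × 545 / 400 = 4547.3 mm².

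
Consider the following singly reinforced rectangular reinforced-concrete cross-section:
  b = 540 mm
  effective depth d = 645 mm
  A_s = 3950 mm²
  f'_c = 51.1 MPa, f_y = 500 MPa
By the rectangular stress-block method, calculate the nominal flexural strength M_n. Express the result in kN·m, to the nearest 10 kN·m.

M_n ≈ 1190 kN·m

T = A_s f_y = 3950 × 500 = 1975000 N = 1975 kN.
From C = T: a = T/(0.85 f'_c b) = 1975000/(0.85 × 51.1 × 540) = 84.20 mm.
M_n = T(d − a/2) = 1975 kN × (645 − 42.1) mm = 1190.73 kN·m.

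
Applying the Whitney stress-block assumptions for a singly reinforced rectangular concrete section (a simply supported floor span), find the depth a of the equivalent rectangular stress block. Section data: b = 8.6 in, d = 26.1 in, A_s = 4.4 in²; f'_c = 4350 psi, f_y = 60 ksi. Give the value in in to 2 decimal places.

T = A_s f_y = 4.4 × 60 = 264 kips.
a = T/(0.85 f'_c b) = 264/(0.85 × 4.35 × 8.6) = 8.30 in.

a ≈ 8.30 in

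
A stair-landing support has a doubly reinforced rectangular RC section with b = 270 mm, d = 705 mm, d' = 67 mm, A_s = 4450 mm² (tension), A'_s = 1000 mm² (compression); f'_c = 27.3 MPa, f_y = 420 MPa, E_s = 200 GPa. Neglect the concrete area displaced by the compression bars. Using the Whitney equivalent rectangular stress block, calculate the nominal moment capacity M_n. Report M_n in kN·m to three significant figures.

Assume both tension and compression steel yield.
Net tension couple steel: A_s − A'_s = 3450 mm².
a = (A_s − A'_s) f_y / (0.85 f'_c b) = 1449000/(0.85 × 27.3 × 270) = 231.27 mm.
c = a/β₁ = 231.27/0.85 = 272.08 mm; ε'_s = 0.003(c − d')/c = 0.0023 ≥ f_y/E_s = 0.0021, so compression steel does yield.
M_n = (A_s − A'_s) f_y (d − a/2) + A'_s f_y (d − d') = [1449000 × (705 − 115.635) + 420000 × (705 − 67)] × 10⁻⁶ = 853.99 + 267.96 = 1121.95 kN·m.

M_n ≈ 1120 kN·m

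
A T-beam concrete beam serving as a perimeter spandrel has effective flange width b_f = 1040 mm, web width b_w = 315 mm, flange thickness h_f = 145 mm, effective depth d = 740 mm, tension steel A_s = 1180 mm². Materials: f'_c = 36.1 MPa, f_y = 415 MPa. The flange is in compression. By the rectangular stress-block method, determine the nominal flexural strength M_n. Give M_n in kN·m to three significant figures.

Tension: T = A_s f_y = 1180 × 415 = 489700 N.
Try a within the flange: a = T/(0.85 f'_c b_f) = 489700/(0.85 × 36.1 × 1040) = 15.35 mm.
Since a = 15.35 ≤ h_f = 145 mm, the stress block lies entirely in the flange; analyse as a rectangular beam of width b_f.
M_n = T(d − a/2) = 489700 × (740 − 7.675) = 358.62 × 10⁶ N·mm.
M_n = 358.62 kN·m.

M_n ≈ 359 kN·m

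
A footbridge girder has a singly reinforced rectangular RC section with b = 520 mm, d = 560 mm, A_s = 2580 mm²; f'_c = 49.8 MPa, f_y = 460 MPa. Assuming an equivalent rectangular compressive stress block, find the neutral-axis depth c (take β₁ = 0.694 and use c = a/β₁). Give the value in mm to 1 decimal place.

T = A_s f_y = 2580 × 460 = 1186800 N = 1186.8 kN.
Setting C = 0.85 f'_c a b equal to T: a = 1186800/(0.85 × 49.8 × 520) = 53.917 mm.
With β₁ = 0.694, c = a/β₁ = 53.917/0.694 = 77.7 mm.

c ≈ 77.7 mm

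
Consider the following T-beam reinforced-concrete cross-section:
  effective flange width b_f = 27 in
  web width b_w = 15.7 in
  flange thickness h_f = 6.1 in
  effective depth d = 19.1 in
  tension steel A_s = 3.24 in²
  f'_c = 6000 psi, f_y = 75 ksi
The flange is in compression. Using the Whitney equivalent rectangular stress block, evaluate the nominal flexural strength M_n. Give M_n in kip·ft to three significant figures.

M_n ≈ 369 kip·ft

Tension: T = A_s f_y = 3.24 × 75 = 243 kips.
Try a within the flange: a = T/(0.85 f'_c b_f) = 243/(0.85 × 6 × 27) = 1.765 in.
Since a = 1.765 ≤ h_f = 6.1 in, the stress block lies entirely in the flange; analyse as a rectangular beam of width b_f.
M_n = T(d − a/2) = 243 × (19.1 − 0.8825) = 4426.9 kip·in.
M_n = 4426.9/12 = 368.91 kip·ft.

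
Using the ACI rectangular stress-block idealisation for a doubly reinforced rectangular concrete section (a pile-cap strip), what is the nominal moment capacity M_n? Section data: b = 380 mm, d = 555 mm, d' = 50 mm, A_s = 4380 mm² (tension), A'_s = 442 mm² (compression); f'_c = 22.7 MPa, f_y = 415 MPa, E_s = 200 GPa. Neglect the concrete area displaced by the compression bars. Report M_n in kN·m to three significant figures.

Assume both tension and compression steel yield.
Net tension couple steel: A_s − A'_s = 3938 mm².
a = (A_s − A'_s) f_y / (0.85 f'_c b) = 1634270/(0.85 × 22.7 × 380) = 222.89 mm.
c = a/β₁ = 222.89/0.85 = 262.22 mm; ε'_s = 0.003(c − d')/c = 0.0024 ≥ f_y/E_s = 0.0021, so compression steel does yield.
M_n = (A_s − A'_s) f_y (d − a/2) + A'_s f_y (d − d') = [1634270 × (555 − 111.445) + 183430 × (555 − 50)] × 10⁻⁶ = 724.89 + 92.63 = 817.52 kN·m.

M_n ≈ 818 kN·m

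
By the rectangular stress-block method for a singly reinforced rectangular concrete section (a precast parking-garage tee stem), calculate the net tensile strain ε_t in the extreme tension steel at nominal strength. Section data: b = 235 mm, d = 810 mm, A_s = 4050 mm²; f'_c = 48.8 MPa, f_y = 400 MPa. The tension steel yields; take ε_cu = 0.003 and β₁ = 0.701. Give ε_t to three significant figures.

a = A_s f_y/(0.85 f'_c b) = 166.19 mm.
β₁ = 0.701, so c = a/β₁ = 166.19/0.701 = 237.08 mm.
From the linear strain diagram with ε_cu = 0.003: ε_t = 0.003 (d − c)/c = 0.003 × (810 − 237.08)/237.08 = 0.00725.
Since ε_t ≥ 0.005, the section is tension-controlled.

ε_t ≈ 0.00725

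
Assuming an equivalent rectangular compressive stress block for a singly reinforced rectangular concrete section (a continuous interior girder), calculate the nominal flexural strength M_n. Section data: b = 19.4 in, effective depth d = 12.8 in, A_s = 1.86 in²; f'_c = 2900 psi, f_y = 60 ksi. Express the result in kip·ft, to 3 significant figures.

M_n ≈ 108 kip·ft

T = A_s f_y = 1.86 × 60 = 111.6 kips.
a = T/(0.85 f'_c b) = 111.6/(0.85 × 2.9 × 19.4) = 2.334 in.
M_n = T(d − a/2) = 111.6 × (12.8 − 1.167) = 1298.2 kip·in = 1298.2/12 = 108.18 kip·ft.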